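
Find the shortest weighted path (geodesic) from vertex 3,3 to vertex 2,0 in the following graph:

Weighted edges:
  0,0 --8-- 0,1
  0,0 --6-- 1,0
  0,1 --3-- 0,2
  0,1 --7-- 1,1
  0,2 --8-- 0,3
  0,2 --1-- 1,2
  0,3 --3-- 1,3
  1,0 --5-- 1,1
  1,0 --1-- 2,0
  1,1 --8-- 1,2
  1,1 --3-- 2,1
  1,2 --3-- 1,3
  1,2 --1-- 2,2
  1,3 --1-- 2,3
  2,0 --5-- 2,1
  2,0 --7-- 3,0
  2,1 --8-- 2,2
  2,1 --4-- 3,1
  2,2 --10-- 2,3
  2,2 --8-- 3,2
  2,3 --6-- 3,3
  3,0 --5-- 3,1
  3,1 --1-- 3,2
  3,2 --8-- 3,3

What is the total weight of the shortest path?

Shortest path: 3,3 → 3,2 → 3,1 → 2,1 → 2,0, total weight = 18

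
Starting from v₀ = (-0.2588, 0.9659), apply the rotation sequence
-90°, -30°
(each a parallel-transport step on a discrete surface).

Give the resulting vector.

Total rotation: (-90°) + (-30°) = -120°. Final vector: (0.9659, -0.2588)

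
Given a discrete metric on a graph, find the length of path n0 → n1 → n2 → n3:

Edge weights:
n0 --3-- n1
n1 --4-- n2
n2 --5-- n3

Arc length = 3 + 4 + 5 = 12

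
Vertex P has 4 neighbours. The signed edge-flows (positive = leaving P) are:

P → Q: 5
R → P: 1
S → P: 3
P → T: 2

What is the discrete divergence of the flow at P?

Divergence = sum of outgoing flows = 5 + (-1) + (-3) + 2 = 3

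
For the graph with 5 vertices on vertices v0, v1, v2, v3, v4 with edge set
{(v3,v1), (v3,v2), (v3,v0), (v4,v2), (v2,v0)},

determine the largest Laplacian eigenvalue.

Degrees: deg(v0) = 2, deg(v1) = 1, deg(v2) = 3, deg(v3) = 3, deg(v4) = 1.
L = D − A with rows/columns ordered (v0, v1, v2, v3, v4):
  [ 2,  0, -1, -1,  0]
  [ 0,  1,  0, -1,  0]
  [-1,  0,  3, -1, -1]
  [-1, -1, -1,  3,  0]
  [ 0,  0, -1,  0,  1]
Characteristic polynomial: det(λI − L) = λ(λ² − 5λ + 3)(λ² − 5λ + 5).
Roots: λ = 0; (λ² − 5λ + 3) = 0 ⇒ λ = (5 ± √13)/2 ≈ 0.6972, 4.3028; (λ² − 5λ + 5) = 0 ⇒ λ = (5 ± √5)/2 ≈ 1.382, 3.618.
(Check: the roots sum (with multiplicity) to 10, matching trace L = Σdeg = 2·5 = 10.)
Laplacian eigenvalues: [0.0, 0.6972, 1.382, 3.618, 4.3028]. Largest eigenvalue (spectral radius) = 4.3028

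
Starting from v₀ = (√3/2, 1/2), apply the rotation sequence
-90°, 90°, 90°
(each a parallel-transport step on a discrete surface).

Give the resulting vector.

Total rotation: (-90°) + 90° + 90° = 90°. Final vector: (-0.5000, 0.8660)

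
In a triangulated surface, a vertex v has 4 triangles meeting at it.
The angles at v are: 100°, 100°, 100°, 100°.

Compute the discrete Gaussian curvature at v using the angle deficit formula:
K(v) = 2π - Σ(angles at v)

Sum of angles = 400°. K = 360° - 400° = -40° = -2π/9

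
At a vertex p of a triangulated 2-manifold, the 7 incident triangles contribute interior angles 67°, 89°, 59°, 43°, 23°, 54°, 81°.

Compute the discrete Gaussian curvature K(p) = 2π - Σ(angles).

Sum of angles = 416°. K = 360° - 416° = -56° = -14π/45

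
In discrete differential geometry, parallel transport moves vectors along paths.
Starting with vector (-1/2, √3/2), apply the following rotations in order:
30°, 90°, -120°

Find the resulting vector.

Total rotation: 30° + 90° + (-120°) = 0°. Final vector: (-0.5000, 0.8660)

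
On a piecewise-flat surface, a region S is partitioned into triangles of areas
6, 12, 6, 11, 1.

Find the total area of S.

6 + 12 + 6 + 11 + 1 = 36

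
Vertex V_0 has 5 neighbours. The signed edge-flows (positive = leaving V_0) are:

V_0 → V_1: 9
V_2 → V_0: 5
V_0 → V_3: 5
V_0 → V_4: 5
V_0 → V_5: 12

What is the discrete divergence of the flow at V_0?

Divergence = sum of outgoing flows = 9 + (-5) + 5 + 5 + 12 = 26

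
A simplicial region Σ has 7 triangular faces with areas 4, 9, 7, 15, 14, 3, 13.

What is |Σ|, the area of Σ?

4 + 9 + 7 + 15 + 14 + 3 + 13 = 65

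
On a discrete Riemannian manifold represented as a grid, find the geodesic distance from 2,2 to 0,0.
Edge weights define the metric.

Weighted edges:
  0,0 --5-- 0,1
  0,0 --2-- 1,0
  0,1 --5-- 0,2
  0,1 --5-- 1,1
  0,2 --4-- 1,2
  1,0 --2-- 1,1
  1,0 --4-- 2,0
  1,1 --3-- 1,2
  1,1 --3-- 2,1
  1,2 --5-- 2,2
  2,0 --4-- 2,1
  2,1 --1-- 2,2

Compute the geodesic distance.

Shortest path: 2,2 → 2,1 → 1,1 → 1,0 → 0,0, total weight = 8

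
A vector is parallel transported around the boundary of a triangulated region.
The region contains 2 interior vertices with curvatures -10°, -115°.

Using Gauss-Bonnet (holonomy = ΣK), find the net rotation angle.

Holonomy = total enclosed curvature = (-10°) + (-115°) = -125°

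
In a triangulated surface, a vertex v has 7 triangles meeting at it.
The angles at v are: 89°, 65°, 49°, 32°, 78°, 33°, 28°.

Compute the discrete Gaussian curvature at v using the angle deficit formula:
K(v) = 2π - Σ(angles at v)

Sum of angles = 374°. K = 360° - 374° = -14° = -7π/90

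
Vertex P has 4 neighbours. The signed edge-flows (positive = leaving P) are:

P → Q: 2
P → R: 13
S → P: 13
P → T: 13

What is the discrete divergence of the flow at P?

Divergence = sum of outgoing flows = 2 + 13 + (-13) + 13 = 15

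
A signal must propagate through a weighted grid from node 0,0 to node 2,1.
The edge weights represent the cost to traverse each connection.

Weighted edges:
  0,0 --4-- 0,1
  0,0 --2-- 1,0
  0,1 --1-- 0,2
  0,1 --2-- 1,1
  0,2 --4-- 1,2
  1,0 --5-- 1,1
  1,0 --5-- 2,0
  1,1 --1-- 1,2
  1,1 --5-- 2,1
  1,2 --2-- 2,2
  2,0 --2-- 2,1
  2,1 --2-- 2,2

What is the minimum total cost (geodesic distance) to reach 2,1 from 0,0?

Shortest path: 0,0 → 1,0 → 2,0 → 2,1, total weight = 9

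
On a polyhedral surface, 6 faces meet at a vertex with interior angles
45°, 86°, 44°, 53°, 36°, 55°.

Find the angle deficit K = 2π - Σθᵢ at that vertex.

Sum of angles = 319°. K = 360° - 319° = 41° = 41π/180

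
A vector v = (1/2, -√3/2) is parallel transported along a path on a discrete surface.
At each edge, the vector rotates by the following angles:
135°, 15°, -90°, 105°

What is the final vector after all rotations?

Total rotation: 135° + 15° + (-90°) + 105° = 165°. Final vector: (-0.2588, 0.9659)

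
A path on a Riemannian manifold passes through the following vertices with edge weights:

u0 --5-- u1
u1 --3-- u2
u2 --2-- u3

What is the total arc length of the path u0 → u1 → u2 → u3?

Arc length = 5 + 3 + 2 = 10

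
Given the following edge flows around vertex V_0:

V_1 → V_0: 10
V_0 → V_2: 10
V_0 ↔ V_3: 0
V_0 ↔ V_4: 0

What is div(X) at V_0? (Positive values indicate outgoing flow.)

Divergence = sum of outgoing flows = (-10) + 10 + 0 + 0 = 0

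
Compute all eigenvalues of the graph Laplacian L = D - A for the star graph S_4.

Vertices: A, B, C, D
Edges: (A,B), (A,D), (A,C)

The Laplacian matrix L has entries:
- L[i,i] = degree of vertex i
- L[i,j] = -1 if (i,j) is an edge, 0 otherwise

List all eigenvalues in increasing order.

The star S_4 is the complete bipartite graph K_{1,3} (one hub of degree 3, 3 leaves of degree 1). The Laplacian spectrum of K_{p,q} is 0, p (multiplicity q−1), q (multiplicity p−1), p+q. With p = 1, q = 3: 0 once, 1 with multiplicity 2, and 4 once. (Check: trace L = sum of degrees = 6 = 2·1 + 4.)
Laplacian eigenvalues (increasing order): [0.0, 1.0, 1.0, 4.0]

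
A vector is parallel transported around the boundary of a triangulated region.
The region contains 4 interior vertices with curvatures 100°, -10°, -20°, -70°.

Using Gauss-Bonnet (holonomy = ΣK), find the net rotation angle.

Holonomy = total enclosed curvature = 100° + (-10°) + (-20°) + (-70°) = 0°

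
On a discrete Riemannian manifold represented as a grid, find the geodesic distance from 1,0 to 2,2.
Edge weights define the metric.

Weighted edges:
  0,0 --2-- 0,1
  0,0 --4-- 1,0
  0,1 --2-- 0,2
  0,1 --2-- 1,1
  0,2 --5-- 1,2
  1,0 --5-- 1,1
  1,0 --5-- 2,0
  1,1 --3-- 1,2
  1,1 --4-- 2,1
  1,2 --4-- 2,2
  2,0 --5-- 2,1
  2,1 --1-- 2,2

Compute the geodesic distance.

Shortest path: 1,0 → 1,1 → 2,1 → 2,2, total weight = 10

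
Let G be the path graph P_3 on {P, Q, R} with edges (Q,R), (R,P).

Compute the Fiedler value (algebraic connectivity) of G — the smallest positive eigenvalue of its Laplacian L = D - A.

The path graph P_n has Laplacian eigenvalues λ_k = 2 − 2cos(kπ/n), k = 0, 1, …, n−1. Here n = 3:
k=0: 2 − 2cos(0) = 0.0; k=1: 2 − 2cos(π/3) = 1.0; k=2: 2 − 2cos(2π/3) = 3.0.
Laplacian eigenvalues: [0.0, 1.0, 3.0]. Algebraic connectivity (smallest non-zero eigenvalue) = 1.0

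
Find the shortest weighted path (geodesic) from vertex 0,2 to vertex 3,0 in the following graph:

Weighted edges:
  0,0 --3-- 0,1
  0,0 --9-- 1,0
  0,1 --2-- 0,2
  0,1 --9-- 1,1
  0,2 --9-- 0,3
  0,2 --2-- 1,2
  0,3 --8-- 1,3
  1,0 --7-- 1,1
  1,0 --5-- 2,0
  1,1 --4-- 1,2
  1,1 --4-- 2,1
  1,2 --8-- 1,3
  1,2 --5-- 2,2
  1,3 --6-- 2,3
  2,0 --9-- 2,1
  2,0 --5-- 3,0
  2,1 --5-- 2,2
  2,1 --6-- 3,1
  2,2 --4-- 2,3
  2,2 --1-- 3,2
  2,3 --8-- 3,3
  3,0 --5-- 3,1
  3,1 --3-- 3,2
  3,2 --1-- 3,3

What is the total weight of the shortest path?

Shortest path: 0,2 → 1,2 → 2,2 → 3,2 → 3,1 → 3,0, total weight = 16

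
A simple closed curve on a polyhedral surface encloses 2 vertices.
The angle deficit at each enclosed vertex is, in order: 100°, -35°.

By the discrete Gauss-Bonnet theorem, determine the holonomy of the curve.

Holonomy = total enclosed curvature = 100° + (-35°) = 65°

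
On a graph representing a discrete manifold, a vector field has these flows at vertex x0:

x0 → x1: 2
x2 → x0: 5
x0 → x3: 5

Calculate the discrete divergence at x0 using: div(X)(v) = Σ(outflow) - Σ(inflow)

Divergence = sum of outgoing flows = 2 + (-5) + 5 = 2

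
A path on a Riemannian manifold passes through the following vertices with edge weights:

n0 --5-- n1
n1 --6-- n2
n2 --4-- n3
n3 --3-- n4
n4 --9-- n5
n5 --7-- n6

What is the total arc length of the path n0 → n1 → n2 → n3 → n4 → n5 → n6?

Arc length = 5 + 6 + 4 + 3 + 9 + 7 = 34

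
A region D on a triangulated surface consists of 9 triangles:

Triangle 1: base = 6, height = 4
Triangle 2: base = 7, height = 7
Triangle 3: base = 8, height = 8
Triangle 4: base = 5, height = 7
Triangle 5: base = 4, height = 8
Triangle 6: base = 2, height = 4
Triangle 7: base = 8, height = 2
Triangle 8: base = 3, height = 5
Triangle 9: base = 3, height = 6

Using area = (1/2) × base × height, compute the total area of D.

(1/2)×6×4 + (1/2)×7×7 + (1/2)×8×8 + (1/2)×5×7 + (1/2)×4×8 + (1/2)×2×4 + (1/2)×8×2 + (1/2)×3×5 + (1/2)×3×6 = 130.5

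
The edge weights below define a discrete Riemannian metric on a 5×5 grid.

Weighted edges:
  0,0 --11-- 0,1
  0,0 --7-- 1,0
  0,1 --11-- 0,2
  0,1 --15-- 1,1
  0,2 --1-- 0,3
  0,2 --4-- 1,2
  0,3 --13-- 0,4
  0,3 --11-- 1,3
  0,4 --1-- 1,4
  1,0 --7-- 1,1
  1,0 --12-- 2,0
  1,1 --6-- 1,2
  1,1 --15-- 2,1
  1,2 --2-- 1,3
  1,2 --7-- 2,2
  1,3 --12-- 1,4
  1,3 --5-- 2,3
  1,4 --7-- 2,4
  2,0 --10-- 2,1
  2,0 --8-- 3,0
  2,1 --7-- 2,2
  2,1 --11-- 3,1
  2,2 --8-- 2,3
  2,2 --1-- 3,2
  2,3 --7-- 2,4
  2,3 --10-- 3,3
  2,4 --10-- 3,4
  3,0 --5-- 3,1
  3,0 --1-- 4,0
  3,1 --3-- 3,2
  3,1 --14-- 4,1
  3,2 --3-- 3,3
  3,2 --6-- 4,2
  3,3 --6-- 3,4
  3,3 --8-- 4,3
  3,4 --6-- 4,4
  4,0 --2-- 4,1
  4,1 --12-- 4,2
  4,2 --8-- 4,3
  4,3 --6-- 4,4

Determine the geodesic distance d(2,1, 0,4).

Shortest path: 2,1 → 2,2 → 1,2 → 1,3 → 1,4 → 0,4, total weight = 29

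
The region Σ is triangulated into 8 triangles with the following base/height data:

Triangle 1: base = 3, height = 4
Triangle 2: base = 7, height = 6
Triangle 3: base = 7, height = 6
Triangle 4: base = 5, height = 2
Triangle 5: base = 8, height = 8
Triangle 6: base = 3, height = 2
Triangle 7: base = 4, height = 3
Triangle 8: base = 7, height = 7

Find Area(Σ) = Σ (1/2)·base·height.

(1/2)×3×4 + (1/2)×7×6 + (1/2)×7×6 + (1/2)×5×2 + (1/2)×8×8 + (1/2)×3×2 + (1/2)×4×3 + (1/2)×7×7 = 118.5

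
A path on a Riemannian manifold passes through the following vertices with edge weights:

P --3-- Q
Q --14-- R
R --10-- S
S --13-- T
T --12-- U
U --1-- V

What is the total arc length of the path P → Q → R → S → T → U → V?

Arc length = 3 + 14 + 10 + 13 + 12 + 1 = 53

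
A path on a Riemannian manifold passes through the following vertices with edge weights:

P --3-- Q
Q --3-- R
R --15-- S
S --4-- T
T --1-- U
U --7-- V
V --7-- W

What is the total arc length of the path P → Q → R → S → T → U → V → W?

Arc length = 3 + 3 + 15 + 4 + 1 + 7 + 7 = 40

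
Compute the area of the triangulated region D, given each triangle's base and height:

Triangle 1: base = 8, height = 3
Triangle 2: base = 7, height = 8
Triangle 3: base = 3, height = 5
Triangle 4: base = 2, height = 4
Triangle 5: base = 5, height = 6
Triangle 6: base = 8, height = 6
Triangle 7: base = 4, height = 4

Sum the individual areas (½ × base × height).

(1/2)×8×3 + (1/2)×7×8 + (1/2)×3×5 + (1/2)×2×4 + (1/2)×5×6 + (1/2)×8×6 + (1/2)×4×4 = 98.5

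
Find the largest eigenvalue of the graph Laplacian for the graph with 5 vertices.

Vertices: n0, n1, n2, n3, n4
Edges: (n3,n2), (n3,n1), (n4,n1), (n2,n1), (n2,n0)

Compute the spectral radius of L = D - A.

Degrees: deg(n0) = 1, deg(n1) = 3, deg(n2) = 3, deg(n3) = 2, deg(n4) = 1.
L = D − A with rows/columns ordered (n0, n1, n2, n3, n4):
  [ 1,  0, -1,  0,  0]
  [ 0,  3, -1, -1, -1]
  [-1, -1,  3, -1,  0]
  [ 0, -1, -1,  2,  0]
  [ 0, -1,  0,  0,  1]
Characteristic polynomial: det(λI − L) = λ(λ² − 5λ + 3)(λ² − 5λ + 5).
Roots: λ = 0; (λ² − 5λ + 3) = 0 ⇒ λ = (5 ± √13)/2 ≈ 0.6972, 4.3028; (λ² − 5λ + 5) = 0 ⇒ λ = (5 ± √5)/2 ≈ 1.382, 3.618.
(Check: the roots sum (with multiplicity) to 10, matching trace L = Σdeg = 2·5 = 10.)
Laplacian eigenvalues: [0.0, 0.6972, 1.382, 3.618, 4.3028]. Largest eigenvalue (spectral radius) = 4.3028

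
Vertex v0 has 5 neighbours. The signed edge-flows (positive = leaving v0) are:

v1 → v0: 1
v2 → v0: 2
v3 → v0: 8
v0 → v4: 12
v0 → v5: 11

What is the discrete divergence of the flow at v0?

Divergence = sum of outgoing flows = (-1) + (-2) + (-8) + 12 + 11 = 12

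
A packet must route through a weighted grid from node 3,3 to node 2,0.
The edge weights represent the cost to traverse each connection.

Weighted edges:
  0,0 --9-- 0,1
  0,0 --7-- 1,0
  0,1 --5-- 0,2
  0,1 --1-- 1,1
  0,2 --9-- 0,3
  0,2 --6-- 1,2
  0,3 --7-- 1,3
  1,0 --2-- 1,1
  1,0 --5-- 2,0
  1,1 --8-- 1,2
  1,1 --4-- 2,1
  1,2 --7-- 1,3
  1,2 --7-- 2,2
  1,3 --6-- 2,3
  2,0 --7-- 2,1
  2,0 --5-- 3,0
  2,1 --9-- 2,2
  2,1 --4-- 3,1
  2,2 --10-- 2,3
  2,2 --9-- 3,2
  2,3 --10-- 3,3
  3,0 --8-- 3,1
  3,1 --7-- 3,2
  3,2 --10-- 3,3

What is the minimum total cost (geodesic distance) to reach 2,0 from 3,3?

Shortest path: 3,3 → 3,2 → 3,1 → 2,1 → 2,0, total weight = 28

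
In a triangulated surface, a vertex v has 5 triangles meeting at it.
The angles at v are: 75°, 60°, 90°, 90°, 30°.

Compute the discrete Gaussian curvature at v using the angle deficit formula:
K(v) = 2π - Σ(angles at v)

Sum of angles = 345°. K = 360° - 345° = 15° = π/12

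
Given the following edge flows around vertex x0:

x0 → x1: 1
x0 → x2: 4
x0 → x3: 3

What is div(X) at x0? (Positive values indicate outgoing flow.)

Divergence = sum of outgoing flows = 1 + 4 + 3 = 8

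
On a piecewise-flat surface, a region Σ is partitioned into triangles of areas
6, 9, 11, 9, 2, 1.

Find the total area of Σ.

6 + 9 + 11 + 9 + 2 + 1 = 38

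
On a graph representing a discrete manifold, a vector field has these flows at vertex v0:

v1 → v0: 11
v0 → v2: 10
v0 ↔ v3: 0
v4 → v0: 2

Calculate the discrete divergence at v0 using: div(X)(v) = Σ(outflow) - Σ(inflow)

Divergence = sum of outgoing flows = (-11) + 10 + 0 + (-2) = -3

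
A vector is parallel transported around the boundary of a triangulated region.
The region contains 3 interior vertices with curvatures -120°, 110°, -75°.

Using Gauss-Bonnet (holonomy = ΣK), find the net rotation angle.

Holonomy = total enclosed curvature = (-120°) + 110° + (-75°) = -85°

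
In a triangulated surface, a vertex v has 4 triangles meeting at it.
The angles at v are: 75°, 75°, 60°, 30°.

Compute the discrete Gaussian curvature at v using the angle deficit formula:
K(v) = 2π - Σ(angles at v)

Sum of angles = 240°. K = 360° - 240° = 120° = 2π/3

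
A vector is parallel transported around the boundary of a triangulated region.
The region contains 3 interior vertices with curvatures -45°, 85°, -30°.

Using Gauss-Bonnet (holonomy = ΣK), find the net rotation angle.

Holonomy = total enclosed curvature = (-45°) + 85° + (-30°) = 10°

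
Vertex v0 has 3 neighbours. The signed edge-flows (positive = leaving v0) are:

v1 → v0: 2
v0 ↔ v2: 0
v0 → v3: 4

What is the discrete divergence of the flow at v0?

Divergence = sum of outgoing flows = (-2) + 0 + 4 = 2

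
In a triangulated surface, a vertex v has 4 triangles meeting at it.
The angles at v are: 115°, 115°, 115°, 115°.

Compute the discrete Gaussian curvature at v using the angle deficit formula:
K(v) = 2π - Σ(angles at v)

Sum of angles = 460°. K = 360° - 460° = -100°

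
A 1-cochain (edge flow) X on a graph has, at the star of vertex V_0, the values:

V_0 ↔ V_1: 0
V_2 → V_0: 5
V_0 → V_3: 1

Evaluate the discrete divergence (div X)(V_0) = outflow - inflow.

Divergence = sum of outgoing flows = 0 + (-5) + 1 = -4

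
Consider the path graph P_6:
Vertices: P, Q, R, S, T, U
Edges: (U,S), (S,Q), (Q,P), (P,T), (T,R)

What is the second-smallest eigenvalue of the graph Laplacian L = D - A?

The path graph P_n has Laplacian eigenvalues λ_k = 2 − 2cos(kπ/n), k = 0, 1, …, n−1. Here n = 6:
k=0: 2 − 2cos(0) = 0.0; k=1: 2 − 2cos(π/6) = 0.2679; k=2: 2 − 2cos(π/3) = 1.0; k=3: 2 − 2cos(π/2) = 2.0; k=4: 2 − 2cos(2π/3) = 3.0; k=5: 2 − 2cos(5π/6) = 3.7321.
Laplacian eigenvalues: [0.0, 0.2679, 1.0, 2.0, 3.0, 3.7321]. Algebraic connectivity (smallest non-zero eigenvalue) = 0.2679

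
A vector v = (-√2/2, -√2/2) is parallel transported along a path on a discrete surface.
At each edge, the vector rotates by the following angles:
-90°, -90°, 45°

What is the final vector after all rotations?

Total rotation: (-90°) + (-90°) + 45° = -135°. Final vector: (0, 1)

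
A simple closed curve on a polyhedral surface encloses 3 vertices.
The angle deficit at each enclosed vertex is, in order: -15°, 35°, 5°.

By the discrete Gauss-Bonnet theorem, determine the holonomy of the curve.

Holonomy = total enclosed curvature = (-15°) + 35° + 5° = 25°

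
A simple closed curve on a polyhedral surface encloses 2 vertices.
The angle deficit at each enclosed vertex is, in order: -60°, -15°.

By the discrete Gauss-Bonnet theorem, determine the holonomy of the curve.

Holonomy = total enclosed curvature = (-60°) + (-15°) = -75°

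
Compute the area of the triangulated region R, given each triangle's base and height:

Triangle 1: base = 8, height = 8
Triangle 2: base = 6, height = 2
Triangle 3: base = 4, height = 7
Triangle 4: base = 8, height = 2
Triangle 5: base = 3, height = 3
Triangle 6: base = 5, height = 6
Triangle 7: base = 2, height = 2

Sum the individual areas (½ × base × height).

(1/2)×8×8 + (1/2)×6×2 + (1/2)×4×7 + (1/2)×8×2 + (1/2)×3×3 + (1/2)×5×6 + (1/2)×2×2 = 81.5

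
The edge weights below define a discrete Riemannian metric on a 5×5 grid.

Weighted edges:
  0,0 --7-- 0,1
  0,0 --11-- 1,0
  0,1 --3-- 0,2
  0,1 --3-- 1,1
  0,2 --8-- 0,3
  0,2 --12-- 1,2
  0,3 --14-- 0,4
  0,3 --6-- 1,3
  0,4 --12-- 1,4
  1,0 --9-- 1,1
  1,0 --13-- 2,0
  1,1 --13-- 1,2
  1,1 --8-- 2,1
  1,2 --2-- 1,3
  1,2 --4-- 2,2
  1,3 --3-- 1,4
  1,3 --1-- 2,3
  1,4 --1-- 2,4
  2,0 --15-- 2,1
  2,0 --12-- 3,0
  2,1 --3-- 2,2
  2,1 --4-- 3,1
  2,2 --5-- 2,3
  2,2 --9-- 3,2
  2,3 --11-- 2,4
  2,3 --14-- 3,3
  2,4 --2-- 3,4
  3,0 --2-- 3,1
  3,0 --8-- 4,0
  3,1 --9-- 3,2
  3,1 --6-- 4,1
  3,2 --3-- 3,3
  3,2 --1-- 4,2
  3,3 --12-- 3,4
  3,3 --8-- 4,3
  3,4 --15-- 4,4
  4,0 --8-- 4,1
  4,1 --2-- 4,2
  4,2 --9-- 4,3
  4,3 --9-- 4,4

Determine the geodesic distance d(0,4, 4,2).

Shortest path: 0,4 → 1,4 → 1,3 → 2,3 → 2,2 → 3,2 → 4,2, total weight = 31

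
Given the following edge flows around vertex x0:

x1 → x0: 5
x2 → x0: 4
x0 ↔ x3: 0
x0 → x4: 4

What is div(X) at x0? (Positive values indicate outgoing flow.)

Divergence = sum of outgoing flows = (-5) + (-4) + 0 + 4 = -5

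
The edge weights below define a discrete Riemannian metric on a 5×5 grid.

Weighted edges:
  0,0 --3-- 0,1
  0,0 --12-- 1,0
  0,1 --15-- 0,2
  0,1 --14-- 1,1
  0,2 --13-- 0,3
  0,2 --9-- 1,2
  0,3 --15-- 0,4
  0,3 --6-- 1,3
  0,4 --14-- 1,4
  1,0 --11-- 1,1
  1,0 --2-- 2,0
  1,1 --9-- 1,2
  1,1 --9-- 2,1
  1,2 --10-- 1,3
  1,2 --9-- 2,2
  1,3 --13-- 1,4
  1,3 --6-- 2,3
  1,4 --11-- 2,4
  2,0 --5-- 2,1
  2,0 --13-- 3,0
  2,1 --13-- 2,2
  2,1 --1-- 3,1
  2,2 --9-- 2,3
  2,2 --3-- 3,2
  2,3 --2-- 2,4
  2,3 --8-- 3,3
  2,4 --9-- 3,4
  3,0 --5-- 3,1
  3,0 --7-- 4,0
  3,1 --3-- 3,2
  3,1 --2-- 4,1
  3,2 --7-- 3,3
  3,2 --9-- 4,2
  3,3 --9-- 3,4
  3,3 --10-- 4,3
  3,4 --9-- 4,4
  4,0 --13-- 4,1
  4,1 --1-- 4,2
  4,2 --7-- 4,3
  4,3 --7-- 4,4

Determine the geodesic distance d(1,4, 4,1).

Shortest path: 1,4 → 2,4 → 2,3 → 2,2 → 3,2 → 3,1 → 4,1, total weight = 30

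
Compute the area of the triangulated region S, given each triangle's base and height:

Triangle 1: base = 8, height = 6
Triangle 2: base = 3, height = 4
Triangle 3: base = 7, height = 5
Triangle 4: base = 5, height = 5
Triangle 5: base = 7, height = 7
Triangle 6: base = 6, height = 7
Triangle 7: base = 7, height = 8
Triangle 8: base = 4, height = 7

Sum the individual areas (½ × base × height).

(1/2)×8×6 + (1/2)×3×4 + (1/2)×7×5 + (1/2)×5×5 + (1/2)×7×7 + (1/2)×6×7 + (1/2)×7×8 + (1/2)×4×7 = 147.5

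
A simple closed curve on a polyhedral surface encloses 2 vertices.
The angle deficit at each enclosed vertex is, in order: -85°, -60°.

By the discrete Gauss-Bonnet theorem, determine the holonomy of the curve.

Holonomy = total enclosed curvature = (-85°) + (-60°) = -145°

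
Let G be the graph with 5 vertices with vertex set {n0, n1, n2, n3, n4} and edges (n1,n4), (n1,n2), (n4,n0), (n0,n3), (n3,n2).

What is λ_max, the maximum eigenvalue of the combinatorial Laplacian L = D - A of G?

Degrees: deg(n0) = 2, deg(n1) = 2, deg(n2) = 2, deg(n3) = 2, deg(n4) = 2.
L = D − A with rows/columns ordered (n0, n1, n2, n3, n4):
  [ 2,  0,  0, -1, -1]
  [ 0,  2, -1,  0, -1]
  [ 0, -1,  2, -1,  0]
  [-1,  0, -1,  2,  0]
  [-1, -1,  0,  0,  2]
Characteristic polynomial: det(λI − L) = λ(λ² − 5λ + 5)².
Roots: λ = 0; (λ² − 5λ + 5) = 0 ⇒ λ = (5 ± √5)/2 ≈ 1.382, 3.618 (multiplicity 2).
(Check: the roots sum (with multiplicity) to 10, matching trace L = Σdeg = 2·5 = 10.)
Laplacian eigenvalues: [0.0, 1.382, 1.382, 3.618, 3.618]. Largest eigenvalue (spectral radius) = 3.618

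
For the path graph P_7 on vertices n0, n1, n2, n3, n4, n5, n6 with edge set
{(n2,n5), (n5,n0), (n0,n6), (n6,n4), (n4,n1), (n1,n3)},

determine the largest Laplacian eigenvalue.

The path graph P_n has Laplacian eigenvalues λ_k = 2 − 2cos(kπ/n), k = 0, 1, …, n−1. Here n = 7:
k=0: 2 − 2cos(0) = 0.0; k=1: 2 − 2cos(π/7) = 0.1981; k=2: 2 − 2cos(2π/7) = 0.753; k=3: 2 − 2cos(3π/7) = 1.555; k=4: 2 − 2cos(4π/7) = 2.445; k=5: 2 − 2cos(5π/7) = 3.247; k=6: 2 − 2cos(6π/7) = 3.8019.
Laplacian eigenvalues: [0.0, 0.1981, 0.753, 1.555, 2.445, 3.247, 3.8019]. Largest eigenvalue (spectral radius) = 3.8019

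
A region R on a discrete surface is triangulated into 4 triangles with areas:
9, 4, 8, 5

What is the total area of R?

9 + 4 + 8 + 5 = 26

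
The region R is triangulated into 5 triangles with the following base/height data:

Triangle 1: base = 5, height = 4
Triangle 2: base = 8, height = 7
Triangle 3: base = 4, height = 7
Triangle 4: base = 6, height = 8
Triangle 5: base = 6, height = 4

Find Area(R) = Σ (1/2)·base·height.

(1/2)×5×4 + (1/2)×8×7 + (1/2)×4×7 + (1/2)×6×8 + (1/2)×6×4 = 88.0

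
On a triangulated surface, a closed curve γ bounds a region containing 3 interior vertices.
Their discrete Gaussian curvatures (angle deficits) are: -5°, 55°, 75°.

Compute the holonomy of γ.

Holonomy = total enclosed curvature = (-5°) + 55° + 75° = 125°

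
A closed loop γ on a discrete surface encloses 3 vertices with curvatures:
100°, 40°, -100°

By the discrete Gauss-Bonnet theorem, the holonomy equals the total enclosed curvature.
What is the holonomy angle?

Holonomy = total enclosed curvature = 100° + 40° + (-100°) = 40°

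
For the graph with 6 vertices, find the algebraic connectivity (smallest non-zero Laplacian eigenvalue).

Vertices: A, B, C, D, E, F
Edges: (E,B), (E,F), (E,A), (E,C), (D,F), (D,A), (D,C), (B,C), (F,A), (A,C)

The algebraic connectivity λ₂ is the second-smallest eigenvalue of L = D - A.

Degrees: deg(A) = 4, deg(B) = 2, deg(C) = 4, deg(D) = 3, deg(E) = 4, deg(F) = 3.
L = D − A with rows/columns ordered (A, B, C, D, E, F):
  [ 4,  0, -1, -1, -1, -1]
  [ 0,  2, -1,  0, -1,  0]
  [-1, -1,  4, -1, -1,  0]
  [-1,  0, -1,  3,  0, -1]
  [-1, -1, -1,  0,  4, -1]
  [-1,  0,  0, -1, -1,  3]
Characteristic polynomial: det(λI − L) = λ(λ² − 7λ + 9)(λ² − 9λ + 19)(λ − 4).
Roots: λ = 0; (λ² − 7λ + 9) = 0 ⇒ λ = (7 ± √13)/2 ≈ 1.6972, 5.3028; (λ² − 9λ + 19) = 0 ⇒ λ = (9 ± √5)/2 ≈ 3.382, 5.618; (λ − 4) = 0 ⇒ λ = 4.
(Check: the roots sum (with multiplicity) to 20, matching trace L = Σdeg = 2·10 = 20.)
Laplacian eigenvalues: [0.0, 1.6972, 3.382, 4.0, 5.3028, 5.618]. Algebraic connectivity (smallest non-zero eigenvalue) = 1.6972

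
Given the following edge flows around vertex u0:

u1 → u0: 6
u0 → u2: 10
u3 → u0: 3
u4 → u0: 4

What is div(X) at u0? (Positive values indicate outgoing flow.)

Divergence = sum of outgoing flows = (-6) + 10 + (-3) + (-4) = -3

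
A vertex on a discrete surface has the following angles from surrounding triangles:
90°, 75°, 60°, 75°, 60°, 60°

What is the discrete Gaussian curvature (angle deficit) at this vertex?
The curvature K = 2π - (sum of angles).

Sum of angles = 420°. K = 360° - 420° = -60°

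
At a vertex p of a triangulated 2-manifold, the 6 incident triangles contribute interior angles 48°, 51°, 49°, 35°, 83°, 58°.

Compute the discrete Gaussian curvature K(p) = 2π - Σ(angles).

Sum of angles = 324°. K = 360° - 324° = 36° = π/5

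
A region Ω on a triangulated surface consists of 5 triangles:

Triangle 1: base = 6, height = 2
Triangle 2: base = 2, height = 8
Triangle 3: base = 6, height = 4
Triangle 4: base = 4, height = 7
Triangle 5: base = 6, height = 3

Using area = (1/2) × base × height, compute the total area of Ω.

(1/2)×6×2 + (1/2)×2×8 + (1/2)×6×4 + (1/2)×4×7 + (1/2)×6×3 = 49.0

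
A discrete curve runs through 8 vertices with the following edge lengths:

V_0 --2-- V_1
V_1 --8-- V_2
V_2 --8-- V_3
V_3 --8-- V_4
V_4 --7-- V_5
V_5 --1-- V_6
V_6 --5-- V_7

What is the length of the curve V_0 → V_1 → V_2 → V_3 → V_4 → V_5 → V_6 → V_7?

Arc length = 2 + 8 + 8 + 8 + 7 + 1 + 5 = 39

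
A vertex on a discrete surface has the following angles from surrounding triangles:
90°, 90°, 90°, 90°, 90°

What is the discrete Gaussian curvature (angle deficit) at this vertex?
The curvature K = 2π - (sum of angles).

Sum of angles = 450°. K = 360° - 450° = -90°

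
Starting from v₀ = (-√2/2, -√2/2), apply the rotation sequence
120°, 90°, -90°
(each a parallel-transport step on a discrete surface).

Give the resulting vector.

Total rotation: 120° + 90° + (-90°) = 120°. Final vector: (0.9659, -0.2588)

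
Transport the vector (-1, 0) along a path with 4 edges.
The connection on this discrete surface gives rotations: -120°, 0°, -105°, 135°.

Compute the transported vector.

Total rotation: (-120°) + 0° + (-105°) + 135° = -90°. Final vector: (0, 1)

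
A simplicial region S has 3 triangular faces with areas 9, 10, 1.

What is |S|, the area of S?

9 + 10 + 1 = 20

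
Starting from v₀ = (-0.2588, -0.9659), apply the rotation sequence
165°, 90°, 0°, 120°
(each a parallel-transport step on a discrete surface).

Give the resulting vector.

Total rotation: 165° + 90° + 0° + 120° = 375° ≡ 15° (mod 360°). Final vector: (0, -1)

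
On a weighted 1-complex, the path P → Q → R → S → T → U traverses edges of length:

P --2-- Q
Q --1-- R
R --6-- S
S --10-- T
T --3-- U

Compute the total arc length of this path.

Arc length = 2 + 1 + 6 + 10 + 3 = 22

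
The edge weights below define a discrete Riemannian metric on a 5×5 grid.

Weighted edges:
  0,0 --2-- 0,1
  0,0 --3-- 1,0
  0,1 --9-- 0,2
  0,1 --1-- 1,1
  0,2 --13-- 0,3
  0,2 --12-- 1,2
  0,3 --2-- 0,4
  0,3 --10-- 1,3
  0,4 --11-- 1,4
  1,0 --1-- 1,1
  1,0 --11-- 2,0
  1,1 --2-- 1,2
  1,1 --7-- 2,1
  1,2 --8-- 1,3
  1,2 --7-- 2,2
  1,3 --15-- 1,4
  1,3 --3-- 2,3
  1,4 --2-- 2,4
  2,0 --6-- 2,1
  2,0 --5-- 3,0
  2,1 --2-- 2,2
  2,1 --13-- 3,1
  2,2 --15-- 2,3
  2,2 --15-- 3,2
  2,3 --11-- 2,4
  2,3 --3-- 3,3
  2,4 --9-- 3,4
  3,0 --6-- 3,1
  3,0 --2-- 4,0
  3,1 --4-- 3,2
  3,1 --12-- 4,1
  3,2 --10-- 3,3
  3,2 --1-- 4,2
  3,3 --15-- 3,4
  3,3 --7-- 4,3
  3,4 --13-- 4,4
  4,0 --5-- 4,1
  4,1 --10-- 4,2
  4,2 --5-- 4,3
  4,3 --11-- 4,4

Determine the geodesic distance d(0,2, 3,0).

Shortest path: 0,2 → 0,1 → 1,1 → 1,0 → 2,0 → 3,0, total weight = 27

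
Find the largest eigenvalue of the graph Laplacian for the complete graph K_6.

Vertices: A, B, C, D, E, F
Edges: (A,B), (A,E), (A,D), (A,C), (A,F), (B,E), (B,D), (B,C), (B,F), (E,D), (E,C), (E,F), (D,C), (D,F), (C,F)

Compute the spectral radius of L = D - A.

For the complete graph K_n, L = nI − J (J = all-ones matrix). J has eigenvalues n (once, eigenvector 𝟙) and 0 (multiplicity n−1), so L has eigenvalues 0 (once) and n (multiplicity n−1). Here n = 6: eigenvalue 0 once and 6 with multiplicity 5.
Laplacian eigenvalues: [0.0, 6.0, 6.0, 6.0, 6.0, 6.0]. Largest eigenvalue (spectral radius) = 6.0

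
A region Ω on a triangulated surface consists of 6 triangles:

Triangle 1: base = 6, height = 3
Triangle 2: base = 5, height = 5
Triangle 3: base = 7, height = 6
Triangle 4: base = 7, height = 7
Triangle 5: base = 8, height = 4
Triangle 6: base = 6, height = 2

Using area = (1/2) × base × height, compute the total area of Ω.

(1/2)×6×3 + (1/2)×5×5 + (1/2)×7×6 + (1/2)×7×7 + (1/2)×8×4 + (1/2)×6×2 = 89.0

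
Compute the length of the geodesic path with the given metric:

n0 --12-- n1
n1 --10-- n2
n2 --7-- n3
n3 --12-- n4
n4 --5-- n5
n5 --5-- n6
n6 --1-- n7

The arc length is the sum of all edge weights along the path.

Arc length = 12 + 10 + 7 + 12 + 5 + 5 + 1 = 52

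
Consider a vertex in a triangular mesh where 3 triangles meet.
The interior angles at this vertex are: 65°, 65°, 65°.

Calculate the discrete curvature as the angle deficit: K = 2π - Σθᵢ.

Sum of angles = 195°. K = 360° - 195° = 165°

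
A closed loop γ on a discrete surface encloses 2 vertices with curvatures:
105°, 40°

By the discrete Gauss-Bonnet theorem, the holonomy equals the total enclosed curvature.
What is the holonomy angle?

Holonomy = total enclosed curvature = 105° + 40° = 145°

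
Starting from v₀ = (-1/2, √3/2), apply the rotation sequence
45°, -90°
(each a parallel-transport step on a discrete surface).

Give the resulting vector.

Total rotation: 45° + (-90°) = -45°. Final vector: (0.2588, 0.9659)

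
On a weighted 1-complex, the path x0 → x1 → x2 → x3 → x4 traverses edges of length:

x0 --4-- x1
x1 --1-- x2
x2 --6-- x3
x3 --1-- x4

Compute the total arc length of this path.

Arc length = 4 + 1 + 6 + 1 = 12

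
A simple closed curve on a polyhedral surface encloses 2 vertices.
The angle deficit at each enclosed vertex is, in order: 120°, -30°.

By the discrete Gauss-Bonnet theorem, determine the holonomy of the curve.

Holonomy = total enclosed curvature = 120° + (-30°) = 90°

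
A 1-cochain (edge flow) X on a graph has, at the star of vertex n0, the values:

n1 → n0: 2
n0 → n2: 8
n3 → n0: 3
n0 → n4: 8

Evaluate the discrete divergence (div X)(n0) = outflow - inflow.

Divergence = sum of outgoing flows = (-2) + 8 + (-3) + 8 = 11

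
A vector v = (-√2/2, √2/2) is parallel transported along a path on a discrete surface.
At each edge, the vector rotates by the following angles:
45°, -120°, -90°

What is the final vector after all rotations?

Total rotation: 45° + (-120°) + (-90°) = -165°. Final vector: (0.8660, -0.5000)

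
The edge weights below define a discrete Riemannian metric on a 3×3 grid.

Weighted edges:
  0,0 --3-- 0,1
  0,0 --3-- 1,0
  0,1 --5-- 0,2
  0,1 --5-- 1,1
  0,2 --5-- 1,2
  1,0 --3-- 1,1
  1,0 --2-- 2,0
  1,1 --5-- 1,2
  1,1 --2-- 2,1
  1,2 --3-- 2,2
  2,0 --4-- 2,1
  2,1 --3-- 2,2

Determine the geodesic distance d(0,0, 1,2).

Shortest path: 0,0 → 1,0 → 1,1 → 1,2, total weight = 11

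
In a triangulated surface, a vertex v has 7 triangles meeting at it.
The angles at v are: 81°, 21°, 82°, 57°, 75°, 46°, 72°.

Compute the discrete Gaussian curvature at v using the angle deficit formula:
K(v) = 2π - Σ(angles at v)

Sum of angles = 434°. K = 360° - 434° = -74° = -37π/90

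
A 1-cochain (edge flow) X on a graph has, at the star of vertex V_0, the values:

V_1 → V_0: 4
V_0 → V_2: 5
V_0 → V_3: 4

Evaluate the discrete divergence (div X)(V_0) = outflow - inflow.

Divergence = sum of outgoing flows = (-4) + 5 + 4 = 5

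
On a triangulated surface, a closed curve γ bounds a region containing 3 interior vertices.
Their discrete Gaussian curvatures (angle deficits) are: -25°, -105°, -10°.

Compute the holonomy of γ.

Holonomy = total enclosed curvature = (-25°) + (-105°) + (-10°) = -140°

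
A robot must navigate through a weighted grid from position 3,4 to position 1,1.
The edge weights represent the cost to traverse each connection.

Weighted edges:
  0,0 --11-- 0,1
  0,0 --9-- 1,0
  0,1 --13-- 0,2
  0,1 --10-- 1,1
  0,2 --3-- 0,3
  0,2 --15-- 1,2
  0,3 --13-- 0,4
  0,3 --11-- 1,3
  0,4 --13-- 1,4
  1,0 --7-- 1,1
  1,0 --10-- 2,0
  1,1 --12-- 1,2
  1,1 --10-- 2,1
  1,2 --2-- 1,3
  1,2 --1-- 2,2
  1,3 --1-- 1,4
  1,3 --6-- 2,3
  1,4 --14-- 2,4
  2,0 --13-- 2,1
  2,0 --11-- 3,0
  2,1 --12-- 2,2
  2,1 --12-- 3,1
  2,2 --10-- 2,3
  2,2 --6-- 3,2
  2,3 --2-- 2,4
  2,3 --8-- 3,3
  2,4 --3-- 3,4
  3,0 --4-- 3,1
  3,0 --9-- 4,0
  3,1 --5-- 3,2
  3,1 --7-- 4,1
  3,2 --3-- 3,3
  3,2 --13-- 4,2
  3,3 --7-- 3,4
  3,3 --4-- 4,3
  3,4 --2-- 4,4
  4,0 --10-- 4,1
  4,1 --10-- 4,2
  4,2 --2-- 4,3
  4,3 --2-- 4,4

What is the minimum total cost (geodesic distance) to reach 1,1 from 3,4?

Shortest path: 3,4 → 2,4 → 2,3 → 1,3 → 1,2 → 1,1, total weight = 25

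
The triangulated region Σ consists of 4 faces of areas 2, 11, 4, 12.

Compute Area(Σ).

2 + 11 + 4 + 12 = 29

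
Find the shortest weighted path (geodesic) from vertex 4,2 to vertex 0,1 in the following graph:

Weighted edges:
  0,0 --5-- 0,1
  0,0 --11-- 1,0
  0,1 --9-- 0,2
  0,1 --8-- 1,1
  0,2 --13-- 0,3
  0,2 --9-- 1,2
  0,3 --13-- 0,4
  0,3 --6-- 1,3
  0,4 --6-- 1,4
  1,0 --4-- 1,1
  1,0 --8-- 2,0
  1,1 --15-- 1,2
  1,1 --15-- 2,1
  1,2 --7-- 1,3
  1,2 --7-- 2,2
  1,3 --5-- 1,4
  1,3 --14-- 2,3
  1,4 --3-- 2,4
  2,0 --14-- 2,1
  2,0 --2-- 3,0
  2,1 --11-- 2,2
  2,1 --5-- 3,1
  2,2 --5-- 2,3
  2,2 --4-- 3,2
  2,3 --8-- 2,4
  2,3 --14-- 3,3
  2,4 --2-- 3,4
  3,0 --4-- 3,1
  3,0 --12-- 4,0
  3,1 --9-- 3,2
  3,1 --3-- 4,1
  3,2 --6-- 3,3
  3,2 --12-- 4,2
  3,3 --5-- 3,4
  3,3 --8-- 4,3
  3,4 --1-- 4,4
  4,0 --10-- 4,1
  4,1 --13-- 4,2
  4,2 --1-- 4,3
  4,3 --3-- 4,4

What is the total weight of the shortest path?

Shortest path: 4,2 → 4,3 → 4,4 → 3,4 → 2,4 → 1,4 → 1,3 → 1,2 → 0,2 → 0,1, total weight = 40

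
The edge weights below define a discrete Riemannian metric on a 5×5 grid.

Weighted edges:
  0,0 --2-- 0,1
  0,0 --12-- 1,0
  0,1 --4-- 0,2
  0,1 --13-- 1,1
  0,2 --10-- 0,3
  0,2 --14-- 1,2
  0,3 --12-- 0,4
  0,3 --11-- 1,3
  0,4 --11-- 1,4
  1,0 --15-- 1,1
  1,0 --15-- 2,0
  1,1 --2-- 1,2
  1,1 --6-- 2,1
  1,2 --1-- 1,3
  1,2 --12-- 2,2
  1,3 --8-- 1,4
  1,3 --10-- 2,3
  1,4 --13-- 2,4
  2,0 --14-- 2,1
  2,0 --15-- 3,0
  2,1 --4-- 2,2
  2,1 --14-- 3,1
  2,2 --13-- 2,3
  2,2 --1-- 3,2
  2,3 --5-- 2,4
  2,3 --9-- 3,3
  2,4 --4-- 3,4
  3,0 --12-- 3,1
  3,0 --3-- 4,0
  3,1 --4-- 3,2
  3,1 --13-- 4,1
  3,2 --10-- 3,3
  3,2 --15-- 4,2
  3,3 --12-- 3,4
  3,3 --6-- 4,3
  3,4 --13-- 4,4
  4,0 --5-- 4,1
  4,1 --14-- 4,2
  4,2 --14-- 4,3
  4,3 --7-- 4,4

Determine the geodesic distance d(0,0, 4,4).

Shortest path: 0,0 → 0,1 → 1,1 → 2,1 → 2,2 → 3,2 → 3,3 → 4,3 → 4,4, total weight = 49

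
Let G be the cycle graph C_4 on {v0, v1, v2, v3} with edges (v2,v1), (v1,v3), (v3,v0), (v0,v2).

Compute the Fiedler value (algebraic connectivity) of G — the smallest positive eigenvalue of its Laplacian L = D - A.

The cycle graph C_n has Laplacian eigenvalues λ_k = 2 − 2cos(2πk/n), k = 0, 1, …, n−1. Here n = 4:
k=0: 2 − 2cos(0) = 0.0; k=1: 2 − 2cos(π/2) = 2.0; k=2: 2 − 2cos(π) = 4.0; k=3: 2 − 2cos(3π/2) = 2.0.
Laplacian eigenvalues: [0.0, 2.0, 2.0, 4.0]. Algebraic connectivity (smallest non-zero eigenvalue) = 2.0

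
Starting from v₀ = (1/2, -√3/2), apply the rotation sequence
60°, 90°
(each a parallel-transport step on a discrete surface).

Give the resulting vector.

Total rotation: 60° + 90° = 150°. Final vector: (0, 1)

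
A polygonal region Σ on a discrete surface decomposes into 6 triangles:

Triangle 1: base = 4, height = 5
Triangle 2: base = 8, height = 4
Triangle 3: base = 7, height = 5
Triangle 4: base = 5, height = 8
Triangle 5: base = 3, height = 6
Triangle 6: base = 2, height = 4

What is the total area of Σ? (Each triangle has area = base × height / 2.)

(1/2)×4×5 + (1/2)×8×4 + (1/2)×7×5 + (1/2)×5×8 + (1/2)×3×6 + (1/2)×2×4 = 76.5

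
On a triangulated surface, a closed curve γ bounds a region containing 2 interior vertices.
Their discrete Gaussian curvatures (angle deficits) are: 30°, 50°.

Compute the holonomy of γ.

Holonomy = total enclosed curvature = 30° + 50° = 80°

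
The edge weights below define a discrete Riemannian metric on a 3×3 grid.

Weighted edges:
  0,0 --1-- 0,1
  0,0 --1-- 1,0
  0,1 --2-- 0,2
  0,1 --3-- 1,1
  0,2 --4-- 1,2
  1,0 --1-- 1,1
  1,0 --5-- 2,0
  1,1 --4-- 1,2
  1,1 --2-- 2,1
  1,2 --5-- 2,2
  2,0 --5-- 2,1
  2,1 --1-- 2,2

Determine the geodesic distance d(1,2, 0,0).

Shortest path: 1,2 → 1,1 → 1,0 → 0,0, total weight = 6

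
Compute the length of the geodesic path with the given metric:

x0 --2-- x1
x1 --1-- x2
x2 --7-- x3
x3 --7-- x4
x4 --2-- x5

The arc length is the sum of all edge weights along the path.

Arc length = 2 + 1 + 7 + 7 + 2 = 19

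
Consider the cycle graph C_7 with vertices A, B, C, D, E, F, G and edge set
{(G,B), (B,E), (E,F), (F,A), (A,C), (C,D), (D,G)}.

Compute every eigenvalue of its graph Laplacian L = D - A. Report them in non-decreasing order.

The cycle graph C_n has Laplacian eigenvalues λ_k = 2 − 2cos(2πk/n), k = 0, 1, …, n−1. Here n = 7:
k=0: 2 − 2cos(0) = 0.0; k=1: 2 − 2cos(2π/7) = 0.753; k=2: 2 − 2cos(4π/7) = 2.445; k=3: 2 − 2cos(6π/7) = 3.8019; k=4: 2 − 2cos(8π/7) = 3.8019; k=5: 2 − 2cos(10π/7) = 2.445; k=6: 2 − 2cos(12π/7) = 0.753.
Laplacian eigenvalues (increasing order): [0.0, 0.753, 0.753, 2.445, 2.445, 3.8019, 3.8019]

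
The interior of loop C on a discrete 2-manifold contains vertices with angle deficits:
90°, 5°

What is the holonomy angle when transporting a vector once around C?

Holonomy = total enclosed curvature = 90° + 5° = 95°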